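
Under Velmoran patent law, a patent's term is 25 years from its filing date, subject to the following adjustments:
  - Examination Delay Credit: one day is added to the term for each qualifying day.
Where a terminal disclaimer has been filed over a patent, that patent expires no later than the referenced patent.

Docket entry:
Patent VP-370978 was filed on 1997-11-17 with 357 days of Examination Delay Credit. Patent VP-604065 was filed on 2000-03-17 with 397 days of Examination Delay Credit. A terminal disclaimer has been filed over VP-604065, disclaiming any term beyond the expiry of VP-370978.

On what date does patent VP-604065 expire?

Natural term of VP-604065:
  Base: filing + 25 years → 17 March 2025.
  Examination Delay Credit: +397 days → 18 April 2026.
Expiry of referenced patent VP-370978:
  Base: filing + 25 years → 17 November 2022.
  Examination Delay Credit: +357 days → 9 November 2023.
Terminal disclaimer: VP-604065 expires on the earlier of 18 April 2026 and 9 November 2023.

November 9, 2023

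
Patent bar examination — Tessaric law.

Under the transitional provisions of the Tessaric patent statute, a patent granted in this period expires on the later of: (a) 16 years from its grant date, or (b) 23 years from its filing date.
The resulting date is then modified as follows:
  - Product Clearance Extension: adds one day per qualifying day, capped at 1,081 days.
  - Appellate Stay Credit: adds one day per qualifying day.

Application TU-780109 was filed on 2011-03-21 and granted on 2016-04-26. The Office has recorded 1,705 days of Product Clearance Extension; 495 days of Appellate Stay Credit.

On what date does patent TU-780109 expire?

(a) grant + 16 years → 26 April 2032.
(b) filing + 23 years → 21 March 2034.
Later of the two: 21 March 2034.
Product Clearance Extension: 1705 days claimed exceeds the 1081-day cap, so +1081 days → 6 March 2037.
Appellate Stay Credit: +495 days → 14 July 2038.

July 14, 2038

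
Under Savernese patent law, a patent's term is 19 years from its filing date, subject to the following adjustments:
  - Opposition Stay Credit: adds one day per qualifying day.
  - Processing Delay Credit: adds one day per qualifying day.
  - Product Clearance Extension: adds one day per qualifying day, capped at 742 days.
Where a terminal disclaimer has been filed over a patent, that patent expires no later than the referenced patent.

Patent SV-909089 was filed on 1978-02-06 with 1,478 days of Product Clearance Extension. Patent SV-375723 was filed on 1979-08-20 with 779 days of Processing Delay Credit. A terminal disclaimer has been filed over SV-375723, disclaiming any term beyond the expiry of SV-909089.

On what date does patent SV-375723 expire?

Natural term of SV-375723:
  Base: filing + 19 years → 20 August 1998.
  Processing Delay Credit: +779 days → 7 October 2000.
Expiry of referenced patent SV-909089:
  Base: filing + 19 years → 6 February 1997.
  Product Clearance Extension: 1478 days claimed exceeds the 742-day cap, so +742 days → 18 February 1999.
Terminal disclaimer: SV-375723 expires on the earlier of 7 October 2000 and 18 February 1999.

February 18, 1999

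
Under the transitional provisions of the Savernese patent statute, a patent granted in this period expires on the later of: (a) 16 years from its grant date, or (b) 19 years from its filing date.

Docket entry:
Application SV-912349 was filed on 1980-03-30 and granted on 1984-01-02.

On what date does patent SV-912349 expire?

January 2, 2000

(a) grant + 16 years → 2 January 2000.
(b) filing + 19 years → 30 March 1999.
Later of the two: 2 January 2000.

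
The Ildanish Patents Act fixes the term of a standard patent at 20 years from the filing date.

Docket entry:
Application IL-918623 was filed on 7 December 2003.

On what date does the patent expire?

Filing date + 20 years → 7 December 2023.

December 7, 2023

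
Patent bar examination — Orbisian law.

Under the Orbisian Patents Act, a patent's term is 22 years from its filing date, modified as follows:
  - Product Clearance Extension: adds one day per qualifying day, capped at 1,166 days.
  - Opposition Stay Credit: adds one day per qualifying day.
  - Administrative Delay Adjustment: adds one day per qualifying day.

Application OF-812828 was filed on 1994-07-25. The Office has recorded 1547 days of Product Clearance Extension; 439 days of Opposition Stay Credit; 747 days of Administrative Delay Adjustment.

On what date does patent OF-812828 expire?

Base term: filing date + 22 years → 25 July 2016.
Product Clearance Extension: 1547 days claimed exceeds the 1166-day cap, so +1166 days → 4 October 2019.
Opposition Stay Credit: +439 days → 16 December 2020.
Administrative Delay Adjustment: +747 days → 2 January 2023.

2023-01-02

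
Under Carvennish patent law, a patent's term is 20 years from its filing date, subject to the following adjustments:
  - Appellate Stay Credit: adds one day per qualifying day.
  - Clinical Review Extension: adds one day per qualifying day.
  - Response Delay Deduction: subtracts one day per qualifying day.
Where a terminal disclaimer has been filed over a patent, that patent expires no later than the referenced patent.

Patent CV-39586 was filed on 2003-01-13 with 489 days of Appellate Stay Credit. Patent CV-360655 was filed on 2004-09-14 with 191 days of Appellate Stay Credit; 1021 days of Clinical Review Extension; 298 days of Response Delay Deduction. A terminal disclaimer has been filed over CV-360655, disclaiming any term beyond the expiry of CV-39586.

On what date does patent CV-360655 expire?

2024-05-16

Natural term of CV-360655:
  Base: filing + 20 years → 14 September 2024.
  Appellate Stay Credit: +191 days → 24 March 2025.
  Clinical Review Extension: +1021 days → 9 January 2028.
  Response Delay Deduction: −298 days → 17 March 2027.
Expiry of referenced patent CV-39586:
  Base: filing + 20 years → 13 January 2023.
  Appellate Stay Credit: +489 days → 16 May 2024.
Terminal disclaimer: CV-360655 expires on the earlier of 17 March 2027 and 16 May 2024.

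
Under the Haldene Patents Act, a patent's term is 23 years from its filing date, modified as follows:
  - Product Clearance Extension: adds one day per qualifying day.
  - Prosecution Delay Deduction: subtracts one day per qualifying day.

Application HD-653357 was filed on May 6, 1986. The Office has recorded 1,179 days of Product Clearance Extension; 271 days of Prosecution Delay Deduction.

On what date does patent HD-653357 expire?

Base term: filing date + 23 years → 6 May 2009.
Product Clearance Extension: +1179 days → 28 July 2012.
Prosecution Delay Deduction: −271 days → 31 October 2011.

October 31, 2011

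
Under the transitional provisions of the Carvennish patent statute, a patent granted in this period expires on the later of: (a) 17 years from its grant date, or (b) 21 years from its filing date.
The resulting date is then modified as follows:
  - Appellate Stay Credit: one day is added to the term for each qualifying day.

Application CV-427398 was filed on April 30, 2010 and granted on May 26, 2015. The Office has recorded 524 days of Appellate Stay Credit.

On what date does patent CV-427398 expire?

(a) grant + 17 years → 26 May 2032.
(b) filing + 21 years → 30 April 2031.
Later of the two: 26 May 2032.
Appellate Stay Credit: +524 days → 1 November 2033.

2033-11-01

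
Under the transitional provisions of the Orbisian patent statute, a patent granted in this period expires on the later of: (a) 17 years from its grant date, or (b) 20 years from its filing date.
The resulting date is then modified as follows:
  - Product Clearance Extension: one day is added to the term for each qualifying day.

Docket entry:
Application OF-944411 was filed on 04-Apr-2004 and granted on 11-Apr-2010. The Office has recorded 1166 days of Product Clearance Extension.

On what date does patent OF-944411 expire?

2030-06-20

(a) grant + 17 years → 11 April 2027.
(b) filing + 20 years → 4 April 2024.
Later of the two: 11 April 2027.
Product Clearance Extension: +1166 days → 20 June 2030.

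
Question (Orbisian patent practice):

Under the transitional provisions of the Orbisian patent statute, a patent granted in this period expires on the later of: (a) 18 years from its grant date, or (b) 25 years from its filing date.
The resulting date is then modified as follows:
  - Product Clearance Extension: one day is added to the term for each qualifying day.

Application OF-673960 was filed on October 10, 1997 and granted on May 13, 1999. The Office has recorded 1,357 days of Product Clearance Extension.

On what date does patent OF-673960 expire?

June 28, 2026

(a) grant + 18 years → 13 May 2017.
(b) filing + 25 years → 10 October 2022.
Later of the two: 10 October 2022.
Product Clearance Extension: +1357 days → 28 June 2026.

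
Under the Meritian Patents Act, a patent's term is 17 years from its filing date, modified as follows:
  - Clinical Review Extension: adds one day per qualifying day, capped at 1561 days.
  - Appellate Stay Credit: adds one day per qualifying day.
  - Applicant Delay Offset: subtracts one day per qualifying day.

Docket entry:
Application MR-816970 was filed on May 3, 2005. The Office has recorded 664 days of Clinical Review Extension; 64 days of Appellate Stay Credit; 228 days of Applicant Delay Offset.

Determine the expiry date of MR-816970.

Base term: filing date + 17 years → 3 May 2022.
Clinical Review Extension: 664 days (within the 1561-day cap) → +664 days → 26 February 2024.
Appellate Stay Credit: +64 days → 30 April 2024.
Applicant Delay Offset: −228 days → 15 September 2023.

2023-09-15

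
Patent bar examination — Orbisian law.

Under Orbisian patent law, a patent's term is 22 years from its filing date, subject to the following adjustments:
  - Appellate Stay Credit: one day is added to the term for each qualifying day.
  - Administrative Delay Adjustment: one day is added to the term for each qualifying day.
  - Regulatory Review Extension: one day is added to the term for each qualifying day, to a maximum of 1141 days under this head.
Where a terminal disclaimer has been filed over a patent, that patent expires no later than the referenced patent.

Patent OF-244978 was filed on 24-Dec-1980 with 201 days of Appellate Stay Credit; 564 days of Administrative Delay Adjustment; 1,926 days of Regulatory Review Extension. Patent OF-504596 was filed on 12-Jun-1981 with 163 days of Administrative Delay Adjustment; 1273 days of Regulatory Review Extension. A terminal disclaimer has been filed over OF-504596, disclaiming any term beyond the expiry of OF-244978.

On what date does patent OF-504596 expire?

Natural term of OF-504596:
  Base: filing + 22 years → 12 June 2003.
  Administrative Delay Adjustment: +163 days → 22 November 2003.
  Regulatory Review Extension: 1273 days claimed exceeds the 1141-day cap, so +1141 days → 6 January 2007.
Expiry of referenced patent OF-244978:
  Base: filing + 22 years → 24 December 2002.
  Appellate Stay Credit: +201 days → 13 July 2003.
  Administrative Delay Adjustment: +564 days → 27 January 2005.
  Regulatory Review Extension: 1926 days claimed exceeds the 1141-day cap, so +1141 days → 13 March 2008.
Terminal disclaimer: OF-504596 expires on the earlier of 6 January 2007 and 13 March 2008.

2007-01-06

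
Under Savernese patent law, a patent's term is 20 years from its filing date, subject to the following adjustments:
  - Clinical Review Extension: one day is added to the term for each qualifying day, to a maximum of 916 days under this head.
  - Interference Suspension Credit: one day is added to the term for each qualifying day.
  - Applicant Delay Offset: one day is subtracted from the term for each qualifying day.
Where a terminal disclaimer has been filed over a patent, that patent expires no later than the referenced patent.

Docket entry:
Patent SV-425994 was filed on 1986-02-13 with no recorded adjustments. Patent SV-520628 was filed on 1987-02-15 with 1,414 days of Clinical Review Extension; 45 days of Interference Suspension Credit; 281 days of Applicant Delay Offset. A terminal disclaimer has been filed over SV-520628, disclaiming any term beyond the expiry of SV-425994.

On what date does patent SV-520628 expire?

2006-02-13

Natural term of SV-520628:
  Base: filing + 20 years → 15 February 2007.
  Clinical Review Extension: 1414 days claimed exceeds the 916-day cap, so +916 days → 19 August 2009.
  Interference Suspension Credit: +45 days → 3 October 2009.
  Applicant Delay Offset: −281 days → 26 December 2008.
Expiry of referenced patent SV-425994:
  Base: filing + 20 years → 13 February 2006.
Terminal disclaimer: SV-520628 expires on the earlier of 26 December 2008 and 13 February 2006.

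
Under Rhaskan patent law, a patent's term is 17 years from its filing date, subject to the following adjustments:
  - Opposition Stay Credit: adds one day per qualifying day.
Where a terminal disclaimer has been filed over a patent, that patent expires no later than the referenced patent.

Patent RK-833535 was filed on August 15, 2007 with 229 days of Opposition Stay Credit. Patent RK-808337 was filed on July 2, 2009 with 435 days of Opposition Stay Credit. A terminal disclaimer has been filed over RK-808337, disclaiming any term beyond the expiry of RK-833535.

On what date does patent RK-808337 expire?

Natural term of RK-808337:
  Base: filing + 17 years → 2 July 2026.
  Opposition Stay Credit: +435 days → 10 September 2027.
Expiry of referenced patent RK-833535:
  Base: filing + 17 years → 15 August 2024.
  Opposition Stay Credit: +229 days → 1 April 2025.
Terminal disclaimer: RK-808337 expires on the earlier of 10 September 2027 and 1 April 2025.

April 1, 2025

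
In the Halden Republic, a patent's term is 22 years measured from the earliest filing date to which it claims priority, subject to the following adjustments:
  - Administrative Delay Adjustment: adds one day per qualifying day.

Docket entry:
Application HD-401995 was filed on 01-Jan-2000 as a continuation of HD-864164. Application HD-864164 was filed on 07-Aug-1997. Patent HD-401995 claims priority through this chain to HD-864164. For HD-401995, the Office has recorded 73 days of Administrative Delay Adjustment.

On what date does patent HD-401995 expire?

Earliest priority filing: 7 August 1997.
Base term: 7 August 1997 + 22 years → 7 August 2019.
Administrative Delay Adjustment: +73 days → 19 October 2019.

2019-10-19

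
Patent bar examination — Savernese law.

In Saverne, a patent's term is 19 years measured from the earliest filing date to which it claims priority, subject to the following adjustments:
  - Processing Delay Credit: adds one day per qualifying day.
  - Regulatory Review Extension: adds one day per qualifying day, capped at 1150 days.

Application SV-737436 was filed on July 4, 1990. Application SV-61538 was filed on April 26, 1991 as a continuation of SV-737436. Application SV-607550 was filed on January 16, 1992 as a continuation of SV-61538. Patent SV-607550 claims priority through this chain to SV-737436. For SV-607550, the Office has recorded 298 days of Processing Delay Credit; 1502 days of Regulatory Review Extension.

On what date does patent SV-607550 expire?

June 21, 2013

Earliest priority filing: 4 July 1990.
Base term: 4 July 1990 + 19 years → 4 July 2009.
Processing Delay Credit: +298 days → 28 April 2010.
Regulatory Review Extension: 1502 days claimed exceeds the 1150-day cap, so +1150 days → 21 June 2013.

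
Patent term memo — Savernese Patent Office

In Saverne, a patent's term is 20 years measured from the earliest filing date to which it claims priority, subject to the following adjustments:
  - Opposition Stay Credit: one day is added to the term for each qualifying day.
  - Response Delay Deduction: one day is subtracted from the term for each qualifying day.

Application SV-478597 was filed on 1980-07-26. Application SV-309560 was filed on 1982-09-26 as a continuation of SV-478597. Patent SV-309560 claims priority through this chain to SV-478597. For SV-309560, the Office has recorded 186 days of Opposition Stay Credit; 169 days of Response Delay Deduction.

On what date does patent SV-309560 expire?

Earliest priority filing: 26 July 1980.
Base term: 26 July 1980 + 20 years → 26 July 2000.
Opposition Stay Credit: +186 days → 28 January 2001.
Response Delay Deduction: −169 days → 12 August 2000.

2000-08-12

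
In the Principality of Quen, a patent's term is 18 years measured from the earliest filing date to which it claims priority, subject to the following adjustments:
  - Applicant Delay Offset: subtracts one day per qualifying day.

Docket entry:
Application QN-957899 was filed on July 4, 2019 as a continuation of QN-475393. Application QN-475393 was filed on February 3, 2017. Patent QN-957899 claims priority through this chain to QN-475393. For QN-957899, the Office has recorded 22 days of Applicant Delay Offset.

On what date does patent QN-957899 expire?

Earliest priority filing: 3 February 2017.
Base term: 3 February 2017 + 18 years → 3 February 2035.
Applicant Delay Offset: −22 days → 12 January 2035.

2035-01-12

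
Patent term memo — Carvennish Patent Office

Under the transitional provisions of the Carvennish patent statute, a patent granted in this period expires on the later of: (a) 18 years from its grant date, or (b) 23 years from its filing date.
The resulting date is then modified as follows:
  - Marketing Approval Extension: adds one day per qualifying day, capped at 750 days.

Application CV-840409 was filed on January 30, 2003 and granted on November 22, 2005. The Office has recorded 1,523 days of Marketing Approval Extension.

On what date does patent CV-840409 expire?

February 19, 2028

(a) grant + 18 years → 22 November 2023.
(b) filing + 23 years → 30 January 2026.
Later of the two: 30 January 2026.
Marketing Approval Extension: 1523 days claimed exceeds the 750-day cap, so +750 days → 19 February 2028.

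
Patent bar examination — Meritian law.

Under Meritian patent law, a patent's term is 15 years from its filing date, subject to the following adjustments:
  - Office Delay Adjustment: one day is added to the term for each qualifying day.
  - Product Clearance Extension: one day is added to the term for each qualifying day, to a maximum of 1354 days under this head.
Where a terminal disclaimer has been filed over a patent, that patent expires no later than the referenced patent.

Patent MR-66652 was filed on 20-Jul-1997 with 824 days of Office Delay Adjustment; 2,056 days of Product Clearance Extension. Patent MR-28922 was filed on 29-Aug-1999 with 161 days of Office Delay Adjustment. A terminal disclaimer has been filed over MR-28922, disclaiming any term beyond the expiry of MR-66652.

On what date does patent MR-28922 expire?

February 6, 2015

Natural term of MR-28922:
  Base: filing + 15 years → 29 August 2014.
  Office Delay Adjustment: +161 days → 6 February 2015.
Expiry of referenced patent MR-66652:
  Base: filing + 15 years → 20 July 2012.
  Office Delay Adjustment: +824 days → 22 October 2014.
  Product Clearance Extension: 2056 days claimed exceeds the 1354-day cap, so +1354 days → 7 July 2018.
Terminal disclaimer: MR-28922 expires on the earlier of 6 February 2015 and 7 July 2018.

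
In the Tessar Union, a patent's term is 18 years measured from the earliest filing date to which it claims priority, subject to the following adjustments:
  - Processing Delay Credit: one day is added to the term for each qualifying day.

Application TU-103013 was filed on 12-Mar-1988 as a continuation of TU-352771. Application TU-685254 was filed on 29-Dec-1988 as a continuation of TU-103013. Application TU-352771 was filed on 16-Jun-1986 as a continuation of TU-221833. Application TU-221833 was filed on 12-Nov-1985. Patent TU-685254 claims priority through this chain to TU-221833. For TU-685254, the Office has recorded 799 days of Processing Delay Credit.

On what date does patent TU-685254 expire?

January 19, 2006

Earliest priority filing: 12 November 1985.
Base term: 12 November 1985 + 18 years → 12 November 2003.
Processing Delay Credit: +799 days → 19 January 2006.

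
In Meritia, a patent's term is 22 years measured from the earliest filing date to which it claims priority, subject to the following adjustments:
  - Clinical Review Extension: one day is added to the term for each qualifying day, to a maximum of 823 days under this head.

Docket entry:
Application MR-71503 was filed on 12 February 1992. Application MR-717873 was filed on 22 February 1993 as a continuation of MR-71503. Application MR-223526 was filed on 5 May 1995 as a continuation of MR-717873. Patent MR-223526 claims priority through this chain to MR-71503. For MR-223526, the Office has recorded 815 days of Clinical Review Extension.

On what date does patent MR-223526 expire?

Earliest priority filing: 12 February 1992.
Base term: 12 February 1992 + 22 years → 12 February 2014.
Clinical Review Extension: 815 days (within the 823-day cap) → +815 days → 7 May 2016.

2016-05-07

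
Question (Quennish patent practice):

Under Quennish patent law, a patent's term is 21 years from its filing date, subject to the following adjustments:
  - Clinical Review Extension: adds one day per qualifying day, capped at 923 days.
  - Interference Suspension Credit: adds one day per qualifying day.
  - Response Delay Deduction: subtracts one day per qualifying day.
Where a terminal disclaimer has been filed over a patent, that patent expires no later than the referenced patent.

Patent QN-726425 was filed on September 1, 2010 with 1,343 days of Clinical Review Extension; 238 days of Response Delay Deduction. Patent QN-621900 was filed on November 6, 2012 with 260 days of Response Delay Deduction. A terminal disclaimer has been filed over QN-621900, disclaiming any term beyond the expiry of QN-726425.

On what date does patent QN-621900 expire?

Natural term of QN-621900:
  Base: filing + 21 years → 6 November 2033.
  Response Delay Deduction: −260 days → 19 February 2033.
Expiry of referenced patent QN-726425:
  Base: filing + 21 years → 1 September 2031.
  Clinical Review Extension: 1343 days claimed exceeds the 923-day cap, so +923 days → 12 March 2034.
  Response Delay Deduction: −238 days → 17 July 2033.
Terminal disclaimer: QN-621900 expires on the earlier of 19 February 2033 and 17 July 2033.

February 19, 2033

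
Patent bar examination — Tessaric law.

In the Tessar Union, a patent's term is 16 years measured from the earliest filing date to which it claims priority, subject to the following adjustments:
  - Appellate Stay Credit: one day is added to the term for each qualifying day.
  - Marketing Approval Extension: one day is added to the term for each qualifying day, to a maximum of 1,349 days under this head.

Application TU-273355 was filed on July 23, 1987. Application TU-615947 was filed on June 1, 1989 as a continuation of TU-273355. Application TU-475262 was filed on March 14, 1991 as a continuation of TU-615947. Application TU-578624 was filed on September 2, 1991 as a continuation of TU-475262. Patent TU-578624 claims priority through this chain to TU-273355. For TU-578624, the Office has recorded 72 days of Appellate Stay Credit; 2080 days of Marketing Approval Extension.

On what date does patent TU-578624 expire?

Earliest priority filing: 23 July 1987.
Base term: 23 July 1987 + 16 years → 23 July 2003.
Appellate Stay Credit: +72 days → 3 October 2003.
Marketing Approval Extension: 2080 days claimed exceeds the 1349-day cap, so +1349 days → 13 June 2007.

June 13, 2007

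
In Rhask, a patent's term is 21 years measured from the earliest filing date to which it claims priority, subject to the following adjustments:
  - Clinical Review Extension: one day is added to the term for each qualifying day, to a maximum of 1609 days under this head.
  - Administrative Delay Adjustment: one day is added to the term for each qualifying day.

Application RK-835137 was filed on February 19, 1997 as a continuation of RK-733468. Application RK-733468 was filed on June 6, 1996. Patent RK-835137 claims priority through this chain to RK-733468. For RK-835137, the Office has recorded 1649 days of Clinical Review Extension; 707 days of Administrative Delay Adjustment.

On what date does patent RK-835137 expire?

Earliest priority filing: 6 June 1996.
Base term: 6 June 1996 + 21 years → 6 June 2017.
Clinical Review Extension: 1649 days claimed exceeds the 1609-day cap, so +1609 days → 1 November 2021.
Administrative Delay Adjustment: +707 days → 9 October 2023.

2023-10-09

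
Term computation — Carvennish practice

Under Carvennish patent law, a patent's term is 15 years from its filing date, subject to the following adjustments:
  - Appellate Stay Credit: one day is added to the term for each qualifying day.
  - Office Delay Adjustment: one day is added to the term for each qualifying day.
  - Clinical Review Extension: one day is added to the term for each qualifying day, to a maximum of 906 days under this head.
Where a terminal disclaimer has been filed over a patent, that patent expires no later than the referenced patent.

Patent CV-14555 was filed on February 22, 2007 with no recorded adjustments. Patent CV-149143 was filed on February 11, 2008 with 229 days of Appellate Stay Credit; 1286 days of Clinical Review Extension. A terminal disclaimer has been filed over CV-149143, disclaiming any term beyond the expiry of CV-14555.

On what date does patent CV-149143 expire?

Natural term of CV-149143:
  Base: filing + 15 years → 11 February 2023.
  Appellate Stay Credit: +229 days → 28 September 2023.
  Clinical Review Extension: 1286 days claimed exceeds the 906-day cap, so +906 days → 22 March 2026.
Expiry of referenced patent CV-14555:
  Base: filing + 15 years → 22 February 2022.
Terminal disclaimer: CV-149143 expires on the earlier of 22 March 2026 and 22 February 2022.

2022-02-22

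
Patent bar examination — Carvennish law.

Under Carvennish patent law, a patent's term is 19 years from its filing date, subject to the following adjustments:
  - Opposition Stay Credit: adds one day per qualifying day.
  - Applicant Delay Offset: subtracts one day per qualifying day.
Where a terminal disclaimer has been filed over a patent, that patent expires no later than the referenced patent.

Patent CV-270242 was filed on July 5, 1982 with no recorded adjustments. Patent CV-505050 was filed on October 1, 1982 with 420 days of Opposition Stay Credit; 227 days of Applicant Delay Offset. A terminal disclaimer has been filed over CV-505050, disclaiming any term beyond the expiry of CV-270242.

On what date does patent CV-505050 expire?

Natural term of CV-505050:
  Base: filing + 19 years → 1 October 2001.
  Opposition Stay Credit: +420 days → 25 November 2002.
  Applicant Delay Offset: −227 days → 12 April 2002.
Expiry of referenced patent CV-270242:
  Base: filing + 19 years → 5 July 2001.
Terminal disclaimer: CV-505050 expires on the earlier of 12 April 2002 and 5 July 2001.

July 5, 2001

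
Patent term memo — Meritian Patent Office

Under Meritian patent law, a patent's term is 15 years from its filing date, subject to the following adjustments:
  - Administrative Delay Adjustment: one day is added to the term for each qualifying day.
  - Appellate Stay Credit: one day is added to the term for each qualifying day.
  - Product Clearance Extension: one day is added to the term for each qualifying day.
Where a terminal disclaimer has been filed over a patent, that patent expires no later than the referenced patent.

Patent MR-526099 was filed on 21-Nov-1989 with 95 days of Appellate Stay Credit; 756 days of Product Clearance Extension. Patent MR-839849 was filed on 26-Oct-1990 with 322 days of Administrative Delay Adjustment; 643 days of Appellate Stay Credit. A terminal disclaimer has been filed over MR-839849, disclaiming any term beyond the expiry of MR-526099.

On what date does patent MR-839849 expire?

March 22, 2007

Natural term of MR-839849:
  Base: filing + 15 years → 26 October 2005.
  Administrative Delay Adjustment: +322 days → 13 September 2006.
  Appellate Stay Credit: +643 days → 17 June 2008.
Expiry of referenced patent MR-526099:
  Base: filing + 15 years → 21 November 2004.
  Appellate Stay Credit: +95 days → 24 February 2005.
  Product Clearance Extension: +756 days → 22 March 2007.
Terminal disclaimer: MR-839849 expires on the earlier of 17 June 2008 and 22 March 2007.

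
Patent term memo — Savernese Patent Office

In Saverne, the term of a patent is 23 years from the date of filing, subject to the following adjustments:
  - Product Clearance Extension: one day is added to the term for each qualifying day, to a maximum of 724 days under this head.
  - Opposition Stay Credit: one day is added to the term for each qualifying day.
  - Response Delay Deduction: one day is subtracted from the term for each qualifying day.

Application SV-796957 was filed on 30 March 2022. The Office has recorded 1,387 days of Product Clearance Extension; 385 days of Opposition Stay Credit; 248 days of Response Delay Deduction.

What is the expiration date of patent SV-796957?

2047-08-08

Base term: filing date + 23 years → 30 March 2045.
Product Clearance Extension: 1387 days claimed exceeds the 724-day cap, so +724 days → 24 March 2047.
Opposition Stay Credit: +385 days → 12 April 2048.
Response Delay Deduction: −248 days → 8 August 2047.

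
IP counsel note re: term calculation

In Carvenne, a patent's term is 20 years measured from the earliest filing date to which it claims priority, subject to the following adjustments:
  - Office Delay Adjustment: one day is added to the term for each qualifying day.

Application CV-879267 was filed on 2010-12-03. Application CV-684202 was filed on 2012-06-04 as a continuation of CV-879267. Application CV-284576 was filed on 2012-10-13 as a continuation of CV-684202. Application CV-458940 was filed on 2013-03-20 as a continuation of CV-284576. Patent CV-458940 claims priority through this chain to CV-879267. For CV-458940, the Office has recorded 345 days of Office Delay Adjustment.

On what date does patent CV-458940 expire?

Earliest priority filing: 3 December 2010.
Base term: 3 December 2010 + 20 years → 3 December 2030.
Office Delay Adjustment: +345 days → 13 November 2031.

November 13, 2031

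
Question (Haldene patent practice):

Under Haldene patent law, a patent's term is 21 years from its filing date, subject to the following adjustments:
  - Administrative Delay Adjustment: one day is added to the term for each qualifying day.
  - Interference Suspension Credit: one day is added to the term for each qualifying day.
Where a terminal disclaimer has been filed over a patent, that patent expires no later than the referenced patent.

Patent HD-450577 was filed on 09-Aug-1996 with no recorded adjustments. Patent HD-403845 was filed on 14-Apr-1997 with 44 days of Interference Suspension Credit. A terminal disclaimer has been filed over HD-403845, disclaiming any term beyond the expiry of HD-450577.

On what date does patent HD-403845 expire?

August 9, 2017

Natural term of HD-403845:
  Base: filing + 21 years → 14 April 2018.
  Interference Suspension Credit: +44 days → 28 May 2018.
Expiry of referenced patent HD-450577:
  Base: filing + 21 years → 9 August 2017.
Terminal disclaimer: HD-403845 expires on the earlier of 28 May 2018 and 9 August 2017.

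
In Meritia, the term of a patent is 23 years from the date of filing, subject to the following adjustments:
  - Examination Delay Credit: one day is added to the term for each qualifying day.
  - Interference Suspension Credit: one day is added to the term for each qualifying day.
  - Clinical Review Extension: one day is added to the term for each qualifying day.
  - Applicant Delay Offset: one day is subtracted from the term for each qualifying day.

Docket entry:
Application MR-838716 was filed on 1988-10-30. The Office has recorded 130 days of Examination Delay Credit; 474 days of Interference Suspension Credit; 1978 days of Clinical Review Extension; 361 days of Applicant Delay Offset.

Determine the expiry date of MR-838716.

Base term: filing date + 23 years → 30 October 2011.
Examination Delay Credit: +130 days → 8 March 2012.
Interference Suspension Credit: +474 days → 25 June 2013.
Clinical Review Extension: +1978 days → 24 November 2018.
Applicant Delay Offset: −361 days → 28 November 2017.

2017-11-28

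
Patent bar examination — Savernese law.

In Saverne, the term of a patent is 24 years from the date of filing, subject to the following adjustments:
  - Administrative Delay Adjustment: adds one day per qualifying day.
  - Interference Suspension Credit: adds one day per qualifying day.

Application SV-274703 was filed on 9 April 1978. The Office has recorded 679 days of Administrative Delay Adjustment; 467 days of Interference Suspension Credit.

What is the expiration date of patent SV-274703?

2005-05-29

Base term: filing date + 24 years → 9 April 2002.
Administrative Delay Adjustment: +679 days → 17 February 2004.
Interference Suspension Credit: +467 days → 29 May 2005.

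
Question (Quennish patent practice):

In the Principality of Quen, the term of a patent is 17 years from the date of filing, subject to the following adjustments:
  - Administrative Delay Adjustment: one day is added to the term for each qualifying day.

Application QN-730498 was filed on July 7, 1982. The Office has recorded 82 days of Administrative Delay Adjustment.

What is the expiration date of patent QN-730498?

Base term: filing date + 17 years → 7 July 1999.
Administrative Delay Adjustment: +82 days → 27 September 1999.

September 27, 1999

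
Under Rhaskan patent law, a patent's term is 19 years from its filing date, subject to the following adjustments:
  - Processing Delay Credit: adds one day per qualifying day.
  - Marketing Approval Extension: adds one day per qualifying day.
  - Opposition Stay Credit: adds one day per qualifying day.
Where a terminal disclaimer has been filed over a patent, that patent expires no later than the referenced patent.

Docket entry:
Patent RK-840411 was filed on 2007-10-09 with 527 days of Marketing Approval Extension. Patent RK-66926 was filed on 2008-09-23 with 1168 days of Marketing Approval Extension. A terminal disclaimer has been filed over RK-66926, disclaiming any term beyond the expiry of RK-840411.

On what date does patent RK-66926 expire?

2028-03-19

Natural term of RK-66926:
  Base: filing + 19 years → 23 September 2027.
  Marketing Approval Extension: +1168 days → 4 December 2030.
Expiry of referenced patent RK-840411:
  Base: filing + 19 years → 9 October 2026.
  Marketing Approval Extension: +527 days → 19 March 2028.
Terminal disclaimer: RK-66926 expires on the earlier of 4 December 2030 and 19 March 2028.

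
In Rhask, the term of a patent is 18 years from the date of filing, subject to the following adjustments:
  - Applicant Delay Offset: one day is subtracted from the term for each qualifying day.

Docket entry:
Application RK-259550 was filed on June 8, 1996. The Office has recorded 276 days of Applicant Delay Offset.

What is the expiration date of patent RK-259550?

Base term: filing date + 18 years → 8 June 2014.
Applicant Delay Offset: −276 days → 5 September 2013.

2013-09-05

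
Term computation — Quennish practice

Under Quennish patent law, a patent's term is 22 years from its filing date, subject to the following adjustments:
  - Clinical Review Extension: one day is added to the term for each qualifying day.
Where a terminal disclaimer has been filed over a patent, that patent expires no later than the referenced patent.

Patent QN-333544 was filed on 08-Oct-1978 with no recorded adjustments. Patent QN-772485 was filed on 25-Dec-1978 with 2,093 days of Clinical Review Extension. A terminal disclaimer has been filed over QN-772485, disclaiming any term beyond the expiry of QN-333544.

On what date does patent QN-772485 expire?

2000-10-08

Natural term of QN-772485:
  Base: filing + 22 years → 25 December 2000.
  Clinical Review Extension: +2093 days → 18 September 2006.
Expiry of referenced patent QN-333544:
  Base: filing + 22 years → 8 October 2000.
Terminal disclaimer: QN-772485 expires on the earlier of 18 September 2006 and 8 October 2000.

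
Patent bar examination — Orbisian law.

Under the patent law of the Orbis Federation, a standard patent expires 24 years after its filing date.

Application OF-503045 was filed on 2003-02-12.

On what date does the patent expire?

Filing date + 24 years → 12 February 2027.

2027-02-12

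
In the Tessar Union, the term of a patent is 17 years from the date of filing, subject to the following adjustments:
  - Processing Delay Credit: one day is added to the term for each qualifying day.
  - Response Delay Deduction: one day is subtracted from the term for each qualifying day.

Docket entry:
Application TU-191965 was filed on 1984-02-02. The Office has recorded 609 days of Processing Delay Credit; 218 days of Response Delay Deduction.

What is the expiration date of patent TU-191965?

February 28, 2002

Base term: filing date + 17 years → 2 February 2001.
Processing Delay Credit: +609 days → 4 October 2002.
Response Delay Deduction: −218 days → 28 February 2002.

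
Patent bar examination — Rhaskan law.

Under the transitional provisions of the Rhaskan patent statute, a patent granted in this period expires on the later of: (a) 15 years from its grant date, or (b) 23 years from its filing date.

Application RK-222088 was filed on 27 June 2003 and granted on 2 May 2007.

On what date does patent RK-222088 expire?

June 27, 2026

(a) grant + 15 years → 2 May 2022.
(b) filing + 23 years → 27 June 2026.
Later of the two: 27 June 2026.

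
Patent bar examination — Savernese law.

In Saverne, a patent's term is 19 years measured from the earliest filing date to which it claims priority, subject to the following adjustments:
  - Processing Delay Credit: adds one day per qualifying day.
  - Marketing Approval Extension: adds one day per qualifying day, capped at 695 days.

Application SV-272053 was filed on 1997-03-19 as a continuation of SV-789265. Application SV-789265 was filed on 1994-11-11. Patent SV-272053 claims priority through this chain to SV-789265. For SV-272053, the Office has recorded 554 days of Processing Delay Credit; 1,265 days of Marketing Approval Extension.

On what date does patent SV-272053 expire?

Earliest priority filing: 11 November 1994.
Base term: 11 November 1994 + 19 years → 11 November 2013.
Processing Delay Credit: +554 days → 19 May 2015.
Marketing Approval Extension: 1265 days claimed exceeds the 695-day cap, so +695 days → 13 April 2017.

2017-04-13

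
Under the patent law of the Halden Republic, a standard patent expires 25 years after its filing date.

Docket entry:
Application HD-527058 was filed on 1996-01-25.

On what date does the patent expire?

January 25, 2021

Filing date + 25 years → 25 January 2021.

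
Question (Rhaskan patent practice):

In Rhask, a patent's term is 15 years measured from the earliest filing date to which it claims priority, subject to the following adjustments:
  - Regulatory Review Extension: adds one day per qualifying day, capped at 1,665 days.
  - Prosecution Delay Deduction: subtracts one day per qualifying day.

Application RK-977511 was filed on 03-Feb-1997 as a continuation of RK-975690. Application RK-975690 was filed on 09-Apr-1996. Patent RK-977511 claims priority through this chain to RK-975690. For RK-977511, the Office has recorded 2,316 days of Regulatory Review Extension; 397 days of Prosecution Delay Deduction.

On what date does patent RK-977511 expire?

Earliest priority filing: 9 April 1996.
Base term: 9 April 1996 + 15 years → 9 April 2011.
Regulatory Review Extension: 2316 days claimed exceeds the 1665-day cap, so +1665 days → 30 October 2015.
Prosecution Delay Deduction: −397 days → 28 September 2014.

2014-09-28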